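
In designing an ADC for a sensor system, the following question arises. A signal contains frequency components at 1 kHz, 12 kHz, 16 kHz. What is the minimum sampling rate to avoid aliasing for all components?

The highest frequency component is f_max = 16 kHz.
Nyquist rate = 2 * f_max = 2 * 16 kHz = 32 kHz.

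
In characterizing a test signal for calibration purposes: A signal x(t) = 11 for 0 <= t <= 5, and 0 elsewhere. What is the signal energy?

Energy = integral of |x(t)|^2 dt over the signal duration
= 11^2 * 5 = 121 * 5 = 605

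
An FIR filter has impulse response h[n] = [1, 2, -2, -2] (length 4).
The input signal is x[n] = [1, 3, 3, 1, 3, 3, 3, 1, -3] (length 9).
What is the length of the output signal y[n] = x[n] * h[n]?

For linear convolution, the output length is:
len(y) = len(x) + len(h) - 1 = 9 + 4 - 1 = 12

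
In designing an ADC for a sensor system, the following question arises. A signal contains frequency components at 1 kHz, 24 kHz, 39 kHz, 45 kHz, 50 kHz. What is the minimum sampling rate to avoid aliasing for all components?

The highest frequency component is f_max = 50 kHz.
Nyquist rate = 2 * f_max = 2 * 50 kHz = 100 kHz.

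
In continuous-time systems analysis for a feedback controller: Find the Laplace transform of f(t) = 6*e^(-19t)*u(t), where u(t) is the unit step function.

Standard Laplace transform pair:
e^(-at)*u(t) <-> 1/(s+a)
With a = 19: L{6*e^(-19t)*u(t)} = 6/(s+19), ROC: Re(s) > -19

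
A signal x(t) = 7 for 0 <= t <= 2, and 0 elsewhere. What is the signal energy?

Energy = integral of |x(t)|^2 dt over the signal duration
= 7^2 * 2 = 49 * 2 = 98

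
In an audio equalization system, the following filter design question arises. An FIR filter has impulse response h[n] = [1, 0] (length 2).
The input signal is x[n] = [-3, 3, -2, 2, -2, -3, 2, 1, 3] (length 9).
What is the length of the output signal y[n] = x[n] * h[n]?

For linear convolution, the output length is:
len(y) = len(x) + len(h) - 1 = 9 + 2 - 1 = 10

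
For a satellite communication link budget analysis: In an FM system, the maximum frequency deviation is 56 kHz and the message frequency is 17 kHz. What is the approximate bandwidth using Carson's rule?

Carson's rule: BW = 2*(delta_f + f_m)
= 2*(56 + 17) kHz = 146 kHz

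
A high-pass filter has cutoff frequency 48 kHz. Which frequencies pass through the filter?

A high-pass filter passes all frequencies above the cutoff frequency 48 kHz and attenuates lower frequencies.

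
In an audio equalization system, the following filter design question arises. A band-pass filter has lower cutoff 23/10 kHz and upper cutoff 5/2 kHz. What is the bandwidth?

Bandwidth = f_high - f_low
= 5/2 kHz - 23/10 kHz = 1/5 kHz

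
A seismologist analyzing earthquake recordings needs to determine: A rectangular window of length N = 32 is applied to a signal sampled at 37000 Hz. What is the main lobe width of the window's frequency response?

For a rectangular window of length N,
the main lobe width in frequency is 2*f_s/N.
= 2*37000/32 = 4625/2 Hz
This determines the minimum frequency separation for resolving two sinusoids.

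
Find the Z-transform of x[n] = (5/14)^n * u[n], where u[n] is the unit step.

The Z-transform of a^n * u[n] is z/(z-a) for |z| > |a|.
Here a = 5/14, so X(z) = z/(z - (5/14)) = 14z/(14z - 5)
ROC: |z| > 5/14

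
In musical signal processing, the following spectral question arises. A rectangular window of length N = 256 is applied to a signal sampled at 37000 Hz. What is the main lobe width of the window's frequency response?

For a rectangular window of length N,
the main lobe width in frequency is 2*f_s/N.
= 2*37000/256 = 4625/16 Hz
This determines the minimum frequency separation for resolving two sinusoids.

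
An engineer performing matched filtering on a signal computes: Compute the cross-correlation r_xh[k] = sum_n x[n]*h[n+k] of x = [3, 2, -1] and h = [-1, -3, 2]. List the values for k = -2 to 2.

Both sequences indexed from 0 and zero outside their support.
Lags with overlap: k = -2 to 2.
  r_xh[-2] = x[2]*h[0] = 1
  r_xh[-1] = x[1]*h[0] + x[2]*h[1] = 1
  r_xh[0] = x[0]*h[0] + x[1]*h[1] + x[2]*h[2] = -11
  r_xh[1] = x[0]*h[1] + x[1]*h[2] = -5
  r_xh[2] = x[0]*h[2] = 6
r_xh = [1, 1, -11, -5, 6] (for k = -2, ..., 2)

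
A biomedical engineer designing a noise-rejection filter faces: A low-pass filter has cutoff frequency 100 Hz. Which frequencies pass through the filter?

A low-pass filter passes all frequencies below the cutoff frequency 100 Hz and attenuates higher frequencies.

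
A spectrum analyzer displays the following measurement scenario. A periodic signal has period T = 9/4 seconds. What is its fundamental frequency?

The fundamental frequency is the reciprocal of the period.
f = 1/T = 1/(9/4) = 4/9 Hz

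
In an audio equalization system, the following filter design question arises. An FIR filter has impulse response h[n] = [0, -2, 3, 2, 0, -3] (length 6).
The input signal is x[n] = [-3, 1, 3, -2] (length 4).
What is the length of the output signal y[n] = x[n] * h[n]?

For linear convolution, the output length is:
len(y) = len(x) + len(h) - 1 = 4 + 6 - 1 = 9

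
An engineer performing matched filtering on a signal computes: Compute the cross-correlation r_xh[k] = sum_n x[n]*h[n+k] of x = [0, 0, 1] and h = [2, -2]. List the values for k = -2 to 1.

Both sequences indexed from 0 and zero outside their support.
Lags with overlap: k = -2 to 1.
  r_xh[-2] = x[2]*h[0] = 2
  r_xh[-1] = x[1]*h[0] + x[2]*h[1] = -2
  r_xh[0] = x[0]*h[0] + x[1]*h[1] = 0
  r_xh[1] = x[0]*h[1] = 0
r_xh = [2, -2, 0, 0] (for k = -2, ..., 1)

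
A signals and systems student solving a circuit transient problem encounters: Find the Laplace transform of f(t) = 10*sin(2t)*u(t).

Standard pair: sin(wt)*u(t) <-> w/(s^2+w^2)
With w = 2: L{10*sin(2t)*u(t)} = 20/(s^2+4)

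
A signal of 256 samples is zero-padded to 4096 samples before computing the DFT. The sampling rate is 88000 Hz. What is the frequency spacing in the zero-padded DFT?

Original DFT: N = 256, resolution = f_s/N = 88000/256 = 1375/4 Hz
Zero-padded DFT: N = 4096, resolution = f_s/N = 88000/4096 = 1375/64 Hz
Zero-padding interpolates the spectrum (finer frequency grid)
but does NOT improve the true spectral resolution (ability to resolve close frequencies).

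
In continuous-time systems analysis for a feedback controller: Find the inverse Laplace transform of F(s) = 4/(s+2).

Standard pair: k/(s+a) <-> k*e^(-at)*u(t)
With k=4, a=2: f(t) = 4*e^(-2t)*u(t)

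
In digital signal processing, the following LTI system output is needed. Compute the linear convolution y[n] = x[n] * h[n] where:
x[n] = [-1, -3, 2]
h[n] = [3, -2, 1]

y[n] = sum_k x[k]*h[n-k]. Output length = len(x) + len(h) - 1 = 3 + 3 - 1 = 5.
y[0] = -1*3 = -3
y[1] = -3*3 + -1*-2 = -7
y[2] = 2*3 + -3*-2 + -1*1 = 11
y[3] = 2*-2 + -3*1 = -7
y[4] = 2*1 = 2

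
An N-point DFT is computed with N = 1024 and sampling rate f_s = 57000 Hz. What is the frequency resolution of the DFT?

DFT frequency resolution = f_s / N
= 57000 / 1024 = 7125/128 Hz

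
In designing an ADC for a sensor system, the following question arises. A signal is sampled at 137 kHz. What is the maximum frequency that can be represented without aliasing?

The maximum frequency that can be represented without aliasing
is the Nyquist frequency: f_max = f_s / 2 = 137 kHz / 2 = 137/2 kHz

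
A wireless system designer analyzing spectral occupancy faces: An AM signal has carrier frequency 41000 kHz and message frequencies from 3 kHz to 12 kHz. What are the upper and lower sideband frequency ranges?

Upper sideband (USB) = fc + [fm_low, fm_high] = 41000 + [3, 12] = [41003, 41012] kHz
Lower sideband (LSB) = fc - [fm_high, fm_low] = 41000 - [12, 3] = [40988, 40997] kHz
Total occupied spectrum: 40988 kHz to 41012 kHz (plus carrier at 41000 kHz)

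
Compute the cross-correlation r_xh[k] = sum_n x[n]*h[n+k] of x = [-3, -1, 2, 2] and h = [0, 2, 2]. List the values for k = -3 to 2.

Both sequences indexed from 0 and zero outside their support.
Lags with overlap: k = -3 to 2.
  r_xh[-3] = x[3]*h[0] = 0
  r_xh[-2] = x[2]*h[0] + x[3]*h[1] = 4
  r_xh[-1] = x[1]*h[0] + x[2]*h[1] + x[3]*h[2] = 8
  r_xh[0] = x[0]*h[0] + x[1]*h[1] + x[2]*h[2] = 2
  r_xh[1] = x[0]*h[1] + x[1]*h[2] = -8
  r_xh[2] = x[0]*h[2] = -6
r_xh = [0, 4, 8, 2, -8, -6] (for k = -3, ..., 2)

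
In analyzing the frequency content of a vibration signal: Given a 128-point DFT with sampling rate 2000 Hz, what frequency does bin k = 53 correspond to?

The frequency of DFT bin k is: f_k = k * f_s / N
f_53 = 53 * 2000 / 128 = 6625/8 Hz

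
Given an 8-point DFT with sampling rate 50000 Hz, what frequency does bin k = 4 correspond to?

The frequency of DFT bin k is: f_k = k * f_s / N
f_4 = 4 * 50000 / 8 = 25000 Hz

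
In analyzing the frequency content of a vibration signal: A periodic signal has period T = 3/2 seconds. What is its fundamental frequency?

The fundamental frequency is the reciprocal of the period.
f = 1/T = 1/(3/2) = 2/3 Hz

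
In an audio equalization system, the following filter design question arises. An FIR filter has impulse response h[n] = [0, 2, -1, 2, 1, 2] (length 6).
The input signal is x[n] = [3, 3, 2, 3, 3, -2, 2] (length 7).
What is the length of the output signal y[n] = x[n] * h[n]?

For linear convolution, the output length is:
len(y) = len(x) + len(h) - 1 = 7 + 6 - 1 = 12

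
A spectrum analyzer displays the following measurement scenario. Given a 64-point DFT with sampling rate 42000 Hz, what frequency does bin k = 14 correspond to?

The frequency of DFT bin k is: f_k = k * f_s / N
f_14 = 14 * 42000 / 64 = 18375/2 Hz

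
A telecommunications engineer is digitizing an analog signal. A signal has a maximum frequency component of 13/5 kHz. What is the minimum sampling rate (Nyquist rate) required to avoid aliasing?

By the Nyquist-Shannon sampling theorem,
the minimum sampling rate (Nyquist rate) must be at least 2 * f_max.
Nyquist rate = 2 * 13/5 kHz = 26/5 kHz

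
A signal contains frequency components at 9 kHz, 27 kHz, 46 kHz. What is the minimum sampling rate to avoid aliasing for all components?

The highest frequency component is f_max = 46 kHz.
Nyquist rate = 2 * f_max = 2 * 46 kHz = 92 kHz.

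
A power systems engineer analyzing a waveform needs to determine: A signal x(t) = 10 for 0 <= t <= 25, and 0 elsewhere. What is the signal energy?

Energy = integral of |x(t)|^2 dt over the signal duration
= 10^2 * 25 = 100 * 25 = 2500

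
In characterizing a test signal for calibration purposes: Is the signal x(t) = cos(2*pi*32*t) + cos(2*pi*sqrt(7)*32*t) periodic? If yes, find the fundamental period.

f1 = 32 Hz, f2 = 32*sqrt(7) Hz
Ratio f2/f1 = sqrt(7), which is irrational.
Since the frequency ratio is irrational, no common period exists.
The signal is not periodic.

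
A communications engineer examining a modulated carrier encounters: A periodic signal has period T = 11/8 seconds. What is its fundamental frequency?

The fundamental frequency is the reciprocal of the period.
f = 1/T = 1/(11/8) = 8/11 Hz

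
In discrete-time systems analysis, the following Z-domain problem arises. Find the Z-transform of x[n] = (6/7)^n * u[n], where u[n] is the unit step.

The Z-transform of a^n * u[n] is z/(z-a) for |z| > |a|.
Here a = 6/7, so X(z) = z/(z - (6/7)) = 7z/(7z - 6)
ROC: |z| > 6/7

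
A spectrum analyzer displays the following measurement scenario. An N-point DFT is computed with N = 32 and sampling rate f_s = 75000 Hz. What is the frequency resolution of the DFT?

DFT frequency resolution = f_s / N
= 75000 / 32 = 9375/4 Hz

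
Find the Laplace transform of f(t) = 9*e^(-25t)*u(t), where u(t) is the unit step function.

Standard Laplace transform pair:
e^(-at)*u(t) <-> 1/(s+a)
With a = 25: L{9*e^(-25t)*u(t)} = 9/(s+25), ROC: Re(s) > -25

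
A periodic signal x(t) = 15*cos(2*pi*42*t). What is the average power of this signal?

Average power of A*cos(wt) is A^2/2.
P = 15^2 / 2 = 225/2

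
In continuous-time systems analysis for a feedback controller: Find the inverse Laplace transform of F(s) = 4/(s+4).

Standard pair: k/(s+a) <-> k*e^(-at)*u(t)
With k=4, a=4: f(t) = 4*e^(-4t)*u(t)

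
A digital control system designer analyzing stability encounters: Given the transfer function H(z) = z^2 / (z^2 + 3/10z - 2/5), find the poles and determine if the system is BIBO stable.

Poles are roots of the denominator: z^2 + 3/10z - 2/5 = 0.
Quadratic formula: z = [-(3/10) +/- sqrt((3/10)^2 - 4*(-2/5))] / 2
Discriminant = 9/100 + 8/5 = 169/100; sqrt = 13/10.
z = (-3/10 +/- 13/10) / 2 => z = 1/2 or z = -4/5.
|p1| = 4/5, |p2| = 1/2.
For BIBO stability, all poles must lie inside the unit circle (|p| < 1).
System is STABLE since both |p| < 1.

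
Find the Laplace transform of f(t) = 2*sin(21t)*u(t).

Standard pair: sin(wt)*u(t) <-> w/(s^2+w^2)
With w = 21: L{2*sin(21t)*u(t)} = 42/(s^2+441)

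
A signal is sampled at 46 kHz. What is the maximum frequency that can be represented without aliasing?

The maximum frequency that can be represented without aliasing
is the Nyquist frequency: f_max = f_s / 2 = 46 kHz / 2 = 23 kHz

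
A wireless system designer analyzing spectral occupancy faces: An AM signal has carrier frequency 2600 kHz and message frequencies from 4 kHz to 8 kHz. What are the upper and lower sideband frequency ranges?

Upper sideband (USB) = fc + [fm_low, fm_high] = 2600 + [4, 8] = [2604, 2608] kHz
Lower sideband (LSB) = fc - [fm_high, fm_low] = 2600 - [8, 4] = [2592, 2596] kHz
Total occupied spectrum: 2592 kHz to 2608 kHz (plus carrier at 2600 kHz)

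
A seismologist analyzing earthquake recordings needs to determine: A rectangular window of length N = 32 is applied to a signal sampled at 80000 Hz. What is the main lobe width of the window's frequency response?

For a rectangular window of length N,
the main lobe width in frequency is 2*f_s/N.
= 2*80000/32 = 5000 Hz
This determines the minimum frequency separation for resolving two sinusoids.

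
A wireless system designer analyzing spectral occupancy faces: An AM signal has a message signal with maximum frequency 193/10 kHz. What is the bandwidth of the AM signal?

In AM (double-sideband), the bandwidth is twice the message frequency.
BW = 2 * f_m = 2 * 193/10 kHz = 193/5 kHz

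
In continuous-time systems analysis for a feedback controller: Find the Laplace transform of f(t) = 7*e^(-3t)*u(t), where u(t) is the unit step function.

Standard Laplace transform pair:
e^(-at)*u(t) <-> 1/(s+a)
With a = 3: L{7*e^(-3t)*u(t)} = 7/(s+3), ROC: Re(s) > -3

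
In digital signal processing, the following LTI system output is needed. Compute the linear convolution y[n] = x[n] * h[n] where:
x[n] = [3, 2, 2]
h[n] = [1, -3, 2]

y[n] = sum_k x[k]*h[n-k]. Output length = len(x) + len(h) - 1 = 3 + 3 - 1 = 5.
y[0] = 3*1 = 3
y[1] = 2*1 + 3*-3 = -7
y[2] = 2*1 + 2*-3 + 3*2 = 2
y[3] = 2*-3 + 2*2 = -2
y[4] = 2*2 = 4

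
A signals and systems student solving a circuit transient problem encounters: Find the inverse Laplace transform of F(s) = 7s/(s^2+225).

Standard pair: s/(s^2+w^2) <-> cos(wt)*u(t)
With k=7, w=15: f(t) = 7*cos(15t)*u(t)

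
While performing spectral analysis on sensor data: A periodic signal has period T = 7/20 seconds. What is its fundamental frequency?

The fundamental frequency is the reciprocal of the period.
f = 1/T = 1/(7/20) = 20/7 Hz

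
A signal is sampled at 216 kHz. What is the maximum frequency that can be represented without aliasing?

The maximum frequency that can be represented without aliasing
is the Nyquist frequency: f_max = f_s / 2 = 216 kHz / 2 = 108 kHz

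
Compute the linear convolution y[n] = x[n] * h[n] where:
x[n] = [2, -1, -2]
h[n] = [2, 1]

y[n] = sum_k x[k]*h[n-k]. Output length = len(x) + len(h) - 1 = 3 + 2 - 1 = 4.
y[0] = 2*2 = 4
y[1] = -1*2 + 2*1 = 0
y[2] = -2*2 + -1*1 = -5
y[3] = -2*1 = -2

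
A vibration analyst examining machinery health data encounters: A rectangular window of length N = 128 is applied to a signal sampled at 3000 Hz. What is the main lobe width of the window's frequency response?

For a rectangular window of length N,
the main lobe width in frequency is 2*f_s/N.
= 2*3000/128 = 375/8 Hz
This determines the minimum frequency separation for resolving two sinusoids.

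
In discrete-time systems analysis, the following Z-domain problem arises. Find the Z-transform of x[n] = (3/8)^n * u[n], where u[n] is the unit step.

The Z-transform of a^n * u[n] is z/(z-a) for |z| > |a|.
Here a = 3/8, so X(z) = z/(z - (3/8)) = 8z/(8z - 3)
ROC: |z| > 3/8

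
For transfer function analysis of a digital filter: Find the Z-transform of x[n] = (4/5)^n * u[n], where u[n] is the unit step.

The Z-transform of a^n * u[n] is z/(z-a) for |z| > |a|.
Here a = 4/5, so X(z) = z/(z - (4/5)) = 5z/(5z - 4)
ROC: |z| > 4/5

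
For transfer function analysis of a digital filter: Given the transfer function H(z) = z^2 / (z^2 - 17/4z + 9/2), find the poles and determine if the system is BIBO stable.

Poles are roots of the denominator: z^2 - 17/4z + 9/2 = 0.
Quadratic formula: z = [-(-17/4) +/- sqrt((-17/4)^2 - 4*(9/2))] / 2
Discriminant = 289/16 - 18 = 1/16; sqrt = 1/4.
z = (17/4 +/- 1/4) / 2 => z = 9/4 or z = 2.
|p1| = 2, |p2| = 9/4.
For BIBO stability, all poles must lie inside the unit circle (|p| < 1).
System is UNSTABLE since at least one |p| >= 1.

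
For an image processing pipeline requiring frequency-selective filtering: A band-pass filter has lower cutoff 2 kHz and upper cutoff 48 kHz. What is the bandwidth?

Bandwidth = f_high - f_low
= 48 kHz - 2 kHz = 46 kHz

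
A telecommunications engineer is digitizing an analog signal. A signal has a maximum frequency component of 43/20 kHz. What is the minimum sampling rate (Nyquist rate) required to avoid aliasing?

By the Nyquist-Shannon sampling theorem,
the minimum sampling rate (Nyquist rate) must be at least 2 * f_max.
Nyquist rate = 2 * 43/20 kHz = 43/10 kHz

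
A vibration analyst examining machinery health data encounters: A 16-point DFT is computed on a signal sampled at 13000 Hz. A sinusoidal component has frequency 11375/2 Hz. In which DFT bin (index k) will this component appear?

DFT frequency resolution = f_s/N = 13000/16 = 1625/2 Hz
Bin index k = f_signal / resolution = 11375/2 / 1625/2 = 7
The signal frequency 11375/2 Hz falls in DFT bin k = 7.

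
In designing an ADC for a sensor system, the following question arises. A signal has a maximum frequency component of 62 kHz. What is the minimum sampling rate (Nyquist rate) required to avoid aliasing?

By the Nyquist-Shannon sampling theorem,
the minimum sampling rate (Nyquist rate) must be at least 2 * f_max.
Nyquist rate = 2 * 62 kHz = 124 kHz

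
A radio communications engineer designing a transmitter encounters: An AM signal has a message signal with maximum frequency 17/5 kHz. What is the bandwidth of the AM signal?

In AM (double-sideband), the bandwidth is twice the message frequency.
BW = 2 * f_m = 2 * 17/5 kHz = 34/5 kHz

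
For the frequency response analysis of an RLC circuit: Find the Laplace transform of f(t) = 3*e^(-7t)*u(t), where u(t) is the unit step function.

Standard Laplace transform pair:
e^(-at)*u(t) <-> 1/(s+a)
With a = 7: L{3*e^(-7t)*u(t)} = 3/(s+7), ROC: Re(s) > -7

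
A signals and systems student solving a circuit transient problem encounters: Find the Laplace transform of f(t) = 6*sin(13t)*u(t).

Standard pair: sin(wt)*u(t) <-> w/(s^2+w^2)
With w = 13: L{6*sin(13t)*u(t)} = 78/(s^2+169)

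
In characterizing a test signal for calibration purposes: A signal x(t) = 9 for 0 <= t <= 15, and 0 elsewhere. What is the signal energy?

Energy = integral of |x(t)|^2 dt over the signal duration
= 9^2 * 15 = 81 * 15 = 1215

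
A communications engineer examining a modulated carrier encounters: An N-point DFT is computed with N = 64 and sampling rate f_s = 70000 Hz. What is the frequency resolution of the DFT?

DFT frequency resolution = f_s / N
= 70000 / 64 = 4375/4 Hz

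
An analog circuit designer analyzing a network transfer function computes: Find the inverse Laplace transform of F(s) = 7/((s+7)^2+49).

Standard pair: w/((s+a)^2+w^2) <-> e^(-at)*sin(wt)*u(t)
With a=7, w=7: f(t) = e^(-7t)*sin(7t)*u(t)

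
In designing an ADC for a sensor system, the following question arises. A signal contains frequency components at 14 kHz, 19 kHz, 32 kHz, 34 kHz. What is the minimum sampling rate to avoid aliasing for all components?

The highest frequency component is f_max = 34 kHz.
Nyquist rate = 2 * f_max = 2 * 34 kHz = 68 kHz.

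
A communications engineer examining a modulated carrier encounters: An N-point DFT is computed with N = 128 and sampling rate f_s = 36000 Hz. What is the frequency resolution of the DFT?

DFT frequency resolution = f_s / N
= 36000 / 128 = 1125/4 Hz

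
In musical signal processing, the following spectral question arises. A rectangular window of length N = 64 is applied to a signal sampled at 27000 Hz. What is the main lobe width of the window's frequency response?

For a rectangular window of length N,
the main lobe width in frequency is 2*f_s/N.
= 2*27000/64 = 3375/4 Hz
This determines the minimum frequency separation for resolving two sinusoids.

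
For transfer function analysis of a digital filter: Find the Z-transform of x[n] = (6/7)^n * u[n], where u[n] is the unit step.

The Z-transform of a^n * u[n] is z/(z-a) for |z| > |a|.
Here a = 6/7, so X(z) = z/(z - (6/7)) = 7z/(7z - 6)
ROC: |z| > 6/7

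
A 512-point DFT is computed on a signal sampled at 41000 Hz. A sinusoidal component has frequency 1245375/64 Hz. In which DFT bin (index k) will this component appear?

DFT frequency resolution = f_s/N = 41000/512 = 5125/64 Hz
Bin index k = f_signal / resolution = 1245375/64 / 5125/64 = 243
The signal frequency 1245375/64 Hz falls in DFT bin k = 243.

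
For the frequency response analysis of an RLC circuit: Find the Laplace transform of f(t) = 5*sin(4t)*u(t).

Standard pair: sin(wt)*u(t) <-> w/(s^2+w^2)
With w = 4: L{5*sin(4t)*u(t)} = 20/(s^2+16)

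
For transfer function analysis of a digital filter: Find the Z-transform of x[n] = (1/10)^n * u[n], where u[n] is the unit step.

The Z-transform of a^n * u[n] is z/(z-a) for |z| > |a|.
Here a = 1/10, so X(z) = z/(z - (1/10)) = 10z/(10z - 1)
ROC: |z| > 1/10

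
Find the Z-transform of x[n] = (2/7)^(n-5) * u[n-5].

Time-shifting property: if X(z) = Z{x[n]}, then Z{x[n-d]} = z^(-d) * X(z)
X(z) = z/(z - 2/7) for x[n] = (2/7)^n * u[n]
Z{x[n-5]} = z^(-5) * z/(z - 2/7) = z^(-4)/(z - 2/7)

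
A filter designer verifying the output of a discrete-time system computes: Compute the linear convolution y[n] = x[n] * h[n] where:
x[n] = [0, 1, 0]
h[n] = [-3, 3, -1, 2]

y[n] = sum_k x[k]*h[n-k]. Output length = len(x) + len(h) - 1 = 3 + 4 - 1 = 6.
y[0] = 0*-3 = 0
y[1] = 1*-3 + 0*3 = -3
y[2] = 0*-3 + 1*3 + 0*-1 = 3
y[3] = 0*3 + 1*-1 + 0*2 = -1
y[4] = 0*-1 + 1*2 = 2
y[5] = 0*2 = 0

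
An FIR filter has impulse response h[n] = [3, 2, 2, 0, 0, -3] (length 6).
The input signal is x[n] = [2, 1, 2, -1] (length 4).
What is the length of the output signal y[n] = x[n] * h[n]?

For linear convolution, the output length is:
len(y) = len(x) + len(h) - 1 = 4 + 6 - 1 = 9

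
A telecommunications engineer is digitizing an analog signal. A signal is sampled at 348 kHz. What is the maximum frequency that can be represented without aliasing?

The maximum frequency that can be represented without aliasing
is the Nyquist frequency: f_max = f_s / 2 = 348 kHz / 2 = 174 kHz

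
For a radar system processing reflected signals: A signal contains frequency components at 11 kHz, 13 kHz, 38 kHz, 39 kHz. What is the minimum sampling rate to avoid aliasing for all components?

The highest frequency component is f_max = 39 kHz.
Nyquist rate = 2 * f_max = 2 * 39 kHz = 78 kHz.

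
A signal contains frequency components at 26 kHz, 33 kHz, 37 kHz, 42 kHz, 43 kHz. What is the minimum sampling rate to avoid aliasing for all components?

The highest frequency component is f_max = 43 kHz.
Nyquist rate = 2 * f_max = 2 * 43 kHz = 86 kHz.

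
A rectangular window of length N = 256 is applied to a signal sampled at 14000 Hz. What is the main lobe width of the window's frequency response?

For a rectangular window of length N,
the main lobe width in frequency is 2*f_s/N.
= 2*14000/256 = 875/8 Hz
This determines the minimum frequency separation for resolving two sinusoids.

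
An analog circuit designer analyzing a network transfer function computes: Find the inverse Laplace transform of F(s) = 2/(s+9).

Standard pair: k/(s+a) <-> k*e^(-at)*u(t)
With k=2, a=9: f(t) = 2*e^(-9t)*u(t)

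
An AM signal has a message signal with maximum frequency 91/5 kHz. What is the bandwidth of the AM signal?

In AM (double-sideband), the bandwidth is twice the message frequency.
BW = 2 * f_m = 2 * 91/5 kHz = 182/5 kHz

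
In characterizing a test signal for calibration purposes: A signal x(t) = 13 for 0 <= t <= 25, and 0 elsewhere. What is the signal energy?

Energy = integral of |x(t)|^2 dt over the signal duration
= 13^2 * 25 = 169 * 25 = 4225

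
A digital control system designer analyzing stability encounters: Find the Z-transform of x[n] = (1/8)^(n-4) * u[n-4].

Time-shifting property: if X(z) = Z{x[n]}, then Z{x[n-d]} = z^(-d) * X(z)
X(z) = z/(z - 1/8) for x[n] = (1/8)^n * u[n]
Z{x[n-4]} = z^(-4) * z/(z - 1/8) = z^(-3)/(z - 1/8)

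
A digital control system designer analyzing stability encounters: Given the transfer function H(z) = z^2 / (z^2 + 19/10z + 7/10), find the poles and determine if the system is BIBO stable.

Poles are roots of the denominator: z^2 + 19/10z + 7/10 = 0.
Quadratic formula: z = [-(19/10) +/- sqrt((19/10)^2 - 4*(7/10))] / 2
Discriminant = 361/100 - 14/5 = 81/100; sqrt = 9/10.
z = (-19/10 +/- 9/10) / 2 => z = -1/2 or z = -7/5.
|p1| = 7/5, |p2| = 1/2.
For BIBO stability, all poles must lie inside the unit circle (|p| < 1).
System is UNSTABLE since at least one |p| >= 1.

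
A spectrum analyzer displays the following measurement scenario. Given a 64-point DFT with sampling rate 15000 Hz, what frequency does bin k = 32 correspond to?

The frequency of DFT bin k is: f_k = k * f_s / N
f_32 = 32 * 15000 / 64 = 7500 Hz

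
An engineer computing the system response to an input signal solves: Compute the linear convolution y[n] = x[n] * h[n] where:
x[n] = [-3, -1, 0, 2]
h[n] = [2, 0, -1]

y[n] = sum_k x[k]*h[n-k]. Output length = len(x) + len(h) - 1 = 4 + 3 - 1 = 6.
y[0] = -3*2 = -6
y[1] = -1*2 + -3*0 = -2
y[2] = 0*2 + -1*0 + -3*-1 = 3
y[3] = 2*2 + 0*0 + -1*-1 = 5
y[4] = 2*0 + 0*-1 = 0
y[5] = 2*-1 = -2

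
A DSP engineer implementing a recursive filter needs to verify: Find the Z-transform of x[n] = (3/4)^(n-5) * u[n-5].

Time-shifting property: if X(z) = Z{x[n]}, then Z{x[n-d]} = z^(-d) * X(z)
X(z) = z/(z - 3/4) for x[n] = (3/4)^n * u[n]
Z{x[n-5]} = z^(-5) * z/(z - 3/4) = z^(-4)/(z - 3/4)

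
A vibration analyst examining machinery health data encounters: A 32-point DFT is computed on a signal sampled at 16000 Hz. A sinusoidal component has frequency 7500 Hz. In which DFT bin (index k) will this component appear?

DFT frequency resolution = f_s/N = 16000/32 = 500 Hz
Bin index k = f_signal / resolution = 7500 / 500 = 15
The signal frequency 7500 Hz falls in DFT bin k = 15.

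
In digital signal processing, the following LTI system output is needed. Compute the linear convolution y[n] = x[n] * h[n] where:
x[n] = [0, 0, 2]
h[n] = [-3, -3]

y[n] = sum_k x[k]*h[n-k]. Output length = len(x) + len(h) - 1 = 3 + 2 - 1 = 4.
y[0] = 0*-3 = 0
y[1] = 0*-3 + 0*-3 = 0
y[2] = 2*-3 + 0*-3 = -6
y[3] = 2*-3 = -6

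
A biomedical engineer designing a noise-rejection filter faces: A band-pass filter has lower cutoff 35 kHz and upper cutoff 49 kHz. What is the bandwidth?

Bandwidth = f_high - f_low
= 49 kHz - 35 kHz = 14 kHz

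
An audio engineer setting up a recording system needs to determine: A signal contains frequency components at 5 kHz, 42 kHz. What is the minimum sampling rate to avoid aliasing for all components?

The highest frequency component is f_max = 42 kHz.
Nyquist rate = 2 * f_max = 2 * 42 kHz = 84 kHz.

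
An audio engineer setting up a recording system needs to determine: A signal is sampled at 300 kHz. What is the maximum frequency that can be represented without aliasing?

The maximum frequency that can be represented without aliasing
is the Nyquist frequency: f_max = f_s / 2 = 300 kHz / 2 = 150 kHz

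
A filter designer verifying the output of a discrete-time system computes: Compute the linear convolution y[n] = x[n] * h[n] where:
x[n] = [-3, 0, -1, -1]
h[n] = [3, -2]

y[n] = sum_k x[k]*h[n-k]. Output length = len(x) + len(h) - 1 = 4 + 2 - 1 = 5.
y[0] = -3*3 = -9
y[1] = 0*3 + -3*-2 = 6
y[2] = -1*3 + 0*-2 = -3
y[3] = -1*3 + -1*-2 = -1
y[4] = -1*-2 = 2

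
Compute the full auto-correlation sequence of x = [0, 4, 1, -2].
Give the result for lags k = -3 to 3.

r_xx[k] = sum_m x[m]*x[m+k], indexed from 0, for k = -3 to 3:
  r_xx[-3] = x[3]*x[0] = 0
  r_xx[-2] = x[2]*x[0] + x[3]*x[1] = -8
  r_xx[-1] = x[1]*x[0] + x[2]*x[1] + x[3]*x[2] = 2
  r_xx[0] = x[0]*x[0] + x[1]*x[1] + x[2]*x[2] + x[3]*x[3] = 21
  r_xx[1] = x[0]*x[1] + x[1]*x[2] + x[2]*x[3] = 2
  r_xx[2] = x[0]*x[2] + x[1]*x[3] = -8
  r_xx[3] = x[0]*x[3] = 0
r_xx = [0, -8, 2, 21, 2, -8, 0]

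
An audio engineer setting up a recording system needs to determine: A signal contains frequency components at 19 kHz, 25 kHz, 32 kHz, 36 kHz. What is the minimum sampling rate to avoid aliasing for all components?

The highest frequency component is f_max = 36 kHz.
Nyquist rate = 2 * f_max = 2 * 36 kHz = 72 kHz.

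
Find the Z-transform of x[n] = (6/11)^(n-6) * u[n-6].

Time-shifting property: if X(z) = Z{x[n]}, then Z{x[n-d]} = z^(-d) * X(z)
X(z) = z/(z - 6/11) for x[n] = (6/11)^n * u[n]
Z{x[n-6]} = z^(-6) * z/(z - 6/11) = z^(-5)/(z - 6/11)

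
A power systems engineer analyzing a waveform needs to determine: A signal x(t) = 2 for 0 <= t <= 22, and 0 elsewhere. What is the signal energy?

Energy = integral of |x(t)|^2 dt over the signal duration
= 2^2 * 22 = 4 * 22 = 88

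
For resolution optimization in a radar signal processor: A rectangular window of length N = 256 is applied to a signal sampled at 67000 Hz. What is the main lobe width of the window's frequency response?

For a rectangular window of length N,
the main lobe width in frequency is 2*f_s/N.
= 2*67000/256 = 8375/16 Hz
This determines the minimum frequency separation for resolving two sinusoids.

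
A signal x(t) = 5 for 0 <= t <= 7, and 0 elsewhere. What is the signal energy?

Energy = integral of |x(t)|^2 dt over the signal duration
= 5^2 * 7 = 25 * 7 = 175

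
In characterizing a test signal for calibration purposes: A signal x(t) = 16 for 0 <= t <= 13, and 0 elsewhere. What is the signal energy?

Energy = integral of |x(t)|^2 dt over the signal duration
= 16^2 * 13 = 256 * 13 = 3328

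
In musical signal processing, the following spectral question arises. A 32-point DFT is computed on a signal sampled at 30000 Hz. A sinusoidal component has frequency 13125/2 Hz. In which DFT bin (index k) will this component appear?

DFT frequency resolution = f_s/N = 30000/32 = 1875/2 Hz
Bin index k = f_signal / resolution = 13125/2 / 1875/2 = 7
The signal frequency 13125/2 Hz falls in DFT bin k = 7.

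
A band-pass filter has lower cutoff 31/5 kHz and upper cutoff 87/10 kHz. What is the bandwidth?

Bandwidth = f_high - f_low
= 87/10 kHz - 31/5 kHz = 5/2 kHz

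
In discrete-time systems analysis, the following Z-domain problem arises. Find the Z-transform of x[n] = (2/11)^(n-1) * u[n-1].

Time-shifting property: if X(z) = Z{x[n]}, then Z{x[n-d]} = z^(-d) * X(z)
X(z) = z/(z - 2/11) for x[n] = (2/11)^n * u[n]
Z{x[n-1]} = z^(-1) * z/(z - 2/11) = 1/(z - 2/11)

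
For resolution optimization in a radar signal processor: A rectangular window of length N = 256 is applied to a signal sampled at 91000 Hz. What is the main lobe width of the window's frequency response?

For a rectangular window of length N,
the main lobe width in frequency is 2*f_s/N.
= 2*91000/256 = 11375/16 Hz
This determines the minimum frequency separation for resolving two sinusoids.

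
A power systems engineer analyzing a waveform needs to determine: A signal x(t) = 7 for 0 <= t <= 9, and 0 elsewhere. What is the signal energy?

Energy = integral of |x(t)|^2 dt over the signal duration
= 7^2 * 9 = 49 * 9 = 441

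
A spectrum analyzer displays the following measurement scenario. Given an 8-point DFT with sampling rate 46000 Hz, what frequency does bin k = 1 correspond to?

The frequency of DFT bin k is: f_k = k * f_s / N
f_1 = 1 * 46000 / 8 = 5750 Hz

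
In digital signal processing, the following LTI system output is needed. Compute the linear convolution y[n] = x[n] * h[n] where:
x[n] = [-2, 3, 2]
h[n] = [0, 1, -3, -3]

y[n] = sum_k x[k]*h[n-k]. Output length = len(x) + len(h) - 1 = 3 + 4 - 1 = 6.
y[0] = -2*0 = 0
y[1] = 3*0 + -2*1 = -2
y[2] = 2*0 + 3*1 + -2*-3 = 9
y[3] = 2*1 + 3*-3 + -2*-3 = -1
y[4] = 2*-3 + 3*-3 = -15
y[5] = 2*-3 = -6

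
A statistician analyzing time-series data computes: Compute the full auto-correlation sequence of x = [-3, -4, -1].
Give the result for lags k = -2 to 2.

r_xx[k] = sum_m x[m]*x[m+k], indexed from 0, for k = -2 to 2:
  r_xx[-2] = x[2]*x[0] = 3
  r_xx[-1] = x[1]*x[0] + x[2]*x[1] = 16
  r_xx[0] = x[0]*x[0] + x[1]*x[1] + x[2]*x[2] = 26
  r_xx[1] = x[0]*x[1] + x[1]*x[2] = 16
  r_xx[2] = x[0]*x[2] = 3
r_xx = [3, 16, 26, 16, 3]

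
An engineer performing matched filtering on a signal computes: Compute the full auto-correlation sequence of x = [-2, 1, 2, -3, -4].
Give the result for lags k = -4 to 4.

r_xx[k] = sum_m x[m]*x[m+k], indexed from 0, for k = -4 to 4:
  r_xx[-4] = x[4]*x[0] = 8
  r_xx[-3] = x[3]*x[0] + x[4]*x[1] = 2
  r_xx[-2] = x[2]*x[0] + x[3]*x[1] + x[4]*x[2] = -15
  r_xx[-1] = x[1]*x[0] + x[2]*x[1] + x[3]*x[2] + x[4]*x[3] = 6
  r_xx[0] = x[0]*x[0] + x[1]*x[1] + x[2]*x[2] + x[3]*x[3] + x[4]*x[4] = 34
  r_xx[1] = x[0]*x[1] + x[1]*x[2] + x[2]*x[3] + x[3]*x[4] = 6
  r_xx[2] = x[0]*x[2] + x[1]*x[3] + x[2]*x[4] = -15
  r_xx[3] = x[0]*x[3] + x[1]*x[4] = 2
  r_xx[4] = x[0]*x[4] = 8
r_xx = [8, 2, -15, 6, 34, 6, -15, 2, 8]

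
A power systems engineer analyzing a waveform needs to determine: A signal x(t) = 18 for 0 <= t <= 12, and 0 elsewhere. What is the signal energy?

Energy = integral of |x(t)|^2 dt over the signal duration
= 18^2 * 12 = 324 * 12 = 3888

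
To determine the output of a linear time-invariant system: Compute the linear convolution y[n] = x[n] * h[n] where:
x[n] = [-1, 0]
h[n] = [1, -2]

y[n] = sum_k x[k]*h[n-k]. Output length = len(x) + len(h) - 1 = 2 + 2 - 1 = 3.
y[0] = -1*1 = -1
y[1] = 0*1 + -1*-2 = 2
y[2] = 0*-2 = 0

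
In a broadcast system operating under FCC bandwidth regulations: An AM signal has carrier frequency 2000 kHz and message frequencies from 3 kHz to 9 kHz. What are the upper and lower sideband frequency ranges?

Upper sideband (USB) = fc + [fm_low, fm_high] = 2000 + [3, 9] = [2003, 2009] kHz
Lower sideband (LSB) = fc - [fm_high, fm_low] = 2000 - [9, 3] = [1991, 1997] kHz
Total occupied spectrum: 1991 kHz to 2009 kHz (plus carrier at 2000 kHz)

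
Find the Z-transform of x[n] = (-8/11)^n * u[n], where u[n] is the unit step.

The Z-transform of a^n * u[n] is z/(z-a) for |z| > |a|.
Here a = -8/11, so X(z) = z/(z - (-8/11)) = 11z/(11z + 8)
ROC: |z| > 8/11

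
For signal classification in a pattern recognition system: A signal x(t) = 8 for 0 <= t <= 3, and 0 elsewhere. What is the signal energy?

Energy = integral of |x(t)|^2 dt over the signal duration
= 8^2 * 3 = 64 * 3 = 192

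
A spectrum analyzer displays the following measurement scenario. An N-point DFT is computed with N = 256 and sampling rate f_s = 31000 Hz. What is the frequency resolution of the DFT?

DFT frequency resolution = f_s / N
= 31000 / 256 = 3875/32 Hz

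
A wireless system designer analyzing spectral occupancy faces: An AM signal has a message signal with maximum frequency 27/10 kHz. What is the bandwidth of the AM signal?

In AM (double-sideband), the bandwidth is twice the message frequency.
BW = 2 * f_m = 2 * 27/10 kHz = 27/5 kHz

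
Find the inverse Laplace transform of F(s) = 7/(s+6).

Standard pair: k/(s+a) <-> k*e^(-at)*u(t)
With k=7, a=6: f(t) = 7*e^(-6t)*u(t)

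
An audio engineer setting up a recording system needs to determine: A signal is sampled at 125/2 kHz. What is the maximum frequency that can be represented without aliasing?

The maximum frequency that can be represented without aliasing
is the Nyquist frequency: f_max = f_s / 2 = 125/2 kHz / 2 = 125/4 kHz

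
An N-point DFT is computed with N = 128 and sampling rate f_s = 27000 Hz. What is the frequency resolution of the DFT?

DFT frequency resolution = f_s / N
= 27000 / 128 = 3375/16 Hz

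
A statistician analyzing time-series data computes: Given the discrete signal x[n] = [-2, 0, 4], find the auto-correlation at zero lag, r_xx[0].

The auto-correlation at zero lag r_xx[0] equals the signal energy.
r_xx[0] = sum of x[n]^2 = (-2)^2 + 0^2 + 4^2
= 4 + 0 + 16 = 20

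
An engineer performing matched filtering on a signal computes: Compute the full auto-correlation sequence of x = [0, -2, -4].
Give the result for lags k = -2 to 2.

r_xx[k] = sum_m x[m]*x[m+k], indexed from 0, for k = -2 to 2:
  r_xx[-2] = x[2]*x[0] = 0
  r_xx[-1] = x[1]*x[0] + x[2]*x[1] = 8
  r_xx[0] = x[0]*x[0] + x[1]*x[1] + x[2]*x[2] = 20
  r_xx[1] = x[0]*x[1] + x[1]*x[2] = 8
  r_xx[2] = x[0]*x[2] = 0
r_xx = [0, 8, 20, 8, 0]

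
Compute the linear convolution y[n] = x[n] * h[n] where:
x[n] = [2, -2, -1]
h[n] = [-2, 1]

y[n] = sum_k x[k]*h[n-k]. Output length = len(x) + len(h) - 1 = 3 + 2 - 1 = 4.
y[0] = 2*-2 = -4
y[1] = -2*-2 + 2*1 = 6
y[2] = -1*-2 + -2*1 = 0
y[3] = -1*1 = -1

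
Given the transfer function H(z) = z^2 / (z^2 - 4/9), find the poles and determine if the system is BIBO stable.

Poles are roots of the denominator: z^2 - 4/9 = 0.
Quadratic formula: z = [-(0) +/- sqrt((0)^2 - 4*(-4/9))] / 2
Discriminant = 0 + 16/9 = 16/9; sqrt = 4/3.
z = (0 +/- 4/3) / 2 => z = 2/3 or z = -2/3.
|p1| = 2/3, |p2| = 2/3.
For BIBO stability, all poles must lie inside the unit circle (|p| < 1).
System is STABLE since both |p| < 1.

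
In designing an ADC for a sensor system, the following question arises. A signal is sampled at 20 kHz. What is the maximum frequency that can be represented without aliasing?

The maximum frequency that can be represented without aliasing
is the Nyquist frequency: f_max = f_s / 2 = 20 kHz / 2 = 10 kHz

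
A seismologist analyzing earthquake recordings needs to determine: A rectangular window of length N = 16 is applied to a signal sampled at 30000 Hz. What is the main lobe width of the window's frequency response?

For a rectangular window of length N,
the main lobe width in frequency is 2*f_s/N.
= 2*30000/16 = 3750 Hz
This determines the minimum frequency separation for resolving two sinusoids.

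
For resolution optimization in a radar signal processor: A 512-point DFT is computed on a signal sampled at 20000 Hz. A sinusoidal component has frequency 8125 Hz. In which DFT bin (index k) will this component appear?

DFT frequency resolution = f_s/N = 20000/512 = 625/16 Hz
Bin index k = f_signal / resolution = 8125 / 625/16 = 208
The signal frequency 8125 Hz falls in DFT bin k = 208.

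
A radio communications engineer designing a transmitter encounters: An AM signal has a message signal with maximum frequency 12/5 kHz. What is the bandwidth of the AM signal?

In AM (double-sideband), the bandwidth is twice the message frequency.
BW = 2 * f_m = 2 * 12/5 kHz = 24/5 kHz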